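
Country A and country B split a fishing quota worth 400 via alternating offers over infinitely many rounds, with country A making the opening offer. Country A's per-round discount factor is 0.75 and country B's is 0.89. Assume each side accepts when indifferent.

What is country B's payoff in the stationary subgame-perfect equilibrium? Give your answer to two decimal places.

267.67

Let x be country A's share when country A proposes and y be country B's share when country B proposes.
Country B accepts iff offered ≥ 0.89·y, so x = 400 − 0.89y. Symmetrically y = 400 − 0.75x.
Substituting: x = 400 − 0.89(400 − 0.75x), giving x(1 − 0.75·0.89) = 400(1 − 0.89).
So x = 400 × 0.11 / 0.3325 ≈ 132.3308, and country B receives 400 − x ≈ 267.6692.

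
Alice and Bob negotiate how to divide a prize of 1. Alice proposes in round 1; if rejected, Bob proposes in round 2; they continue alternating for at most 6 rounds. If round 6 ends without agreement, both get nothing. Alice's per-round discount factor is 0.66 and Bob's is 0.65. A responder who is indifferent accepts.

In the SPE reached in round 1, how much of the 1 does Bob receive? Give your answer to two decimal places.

0.44

Round 6 (Bob proposes): rejection yields 0 for Alice; Bob offers 0 and keeps 1.
Round 5 (Alice proposes): Bob can get 1 next round, worth 0.65 × 1 = 0.65 now; Alice offers that and keeps 0.35.
Round 4 (Bob proposes): Alice can get 0.35 next round, worth 0.66 × 0.35 = 0.231 now. Bob offers 0.231 and keeps 1 − 0.231 = 0.769.
Round 3 (Alice proposes): Bob can get 0.769 next round, worth 0.65 × 0.769 = 0.49985 now, so Alice offers 0.49985, keeping 0.50015.
Round 2 (Bob proposes): Alice can get 0.50015 next round, worth 0.66 × 0.50015 = 0.330099 now; Bob offers that and keeps 0.669901.
Round 1 (Alice proposes): Bob can get 0.669901 next round, worth 0.65 × 0.669901 = 0.43543565 now. Alice offers 0.43543565 and keeps 1 − 0.43543565 = 0.56456435.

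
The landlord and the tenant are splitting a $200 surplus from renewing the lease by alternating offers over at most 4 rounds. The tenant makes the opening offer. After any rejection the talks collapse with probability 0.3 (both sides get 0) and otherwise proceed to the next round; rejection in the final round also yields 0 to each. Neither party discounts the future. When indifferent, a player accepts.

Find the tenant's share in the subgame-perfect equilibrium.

Round 4 (the landlord proposes): rejection yields 0 for the tenant; the landlord offers 0 and keeps 200.
Round 3 (the tenant proposes): rejecting gives the landlord an expected 0.7 × 200 = 140; the tenant offers that and keeps 60.
Round 2 (the landlord proposes): rejecting gives the tenant an expected 0.7 × 60 = 42; the landlord offers that and keeps 158.
Round 1 (the tenant proposes): rejecting gives the landlord an expected 0.7 × 158 = 110.6, so the tenant offers 110.6, keeping 89.4.

89.4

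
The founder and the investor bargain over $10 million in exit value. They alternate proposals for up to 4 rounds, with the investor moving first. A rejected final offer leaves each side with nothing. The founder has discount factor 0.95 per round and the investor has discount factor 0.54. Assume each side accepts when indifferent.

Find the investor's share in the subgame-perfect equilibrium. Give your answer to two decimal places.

0.76

Work backward from the last round.
Round 4 (the founder proposes): the investor will accept anything ≥ 0, so the founder offers 0 and keeps 10.
Round 3 (the investor proposes): the founder can get 10 next round, worth 0.95 × 10 = 9.5 now; the investor offers that and keeps 0.5.
Round 2 (the founder proposes): the investor can get 0.5 next round, worth 0.54 × 0.5 = 0.27 now. The founder offers 0.27 and keeps 10 − 0.27 = 9.73.
Round 1 (the investor proposes): the founder can get 9.73 next round, worth 0.95 × 9.73 = 9.2435 now; the investor offers that and keeps 0.7565.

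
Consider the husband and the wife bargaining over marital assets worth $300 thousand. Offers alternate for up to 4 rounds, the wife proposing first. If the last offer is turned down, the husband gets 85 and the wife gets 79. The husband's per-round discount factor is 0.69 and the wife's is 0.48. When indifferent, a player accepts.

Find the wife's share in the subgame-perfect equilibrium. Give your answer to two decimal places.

Round 4 (the husband proposes): the wife gets 79 if talks fail, so the husband offers 79 and keeps 221.
Round 3 (the wife proposes): the husband can get 221 next round, worth 0.69 × 221 = 152.49 now; the wife offers that and keeps 147.51.
Round 2 (the husband proposes): the wife can get 147.51 next round, worth 0.48 × 147.51 = 70.8048 now. The husband offers 70.8048 and keeps 300 − 70.8048 = 229.1952.
Round 1 (the wife proposes): the husband can get 229.1952 next round, worth 0.69 × 229.1952 = 158.144688 now; the wife offers that and keeps 141.855312.

141.86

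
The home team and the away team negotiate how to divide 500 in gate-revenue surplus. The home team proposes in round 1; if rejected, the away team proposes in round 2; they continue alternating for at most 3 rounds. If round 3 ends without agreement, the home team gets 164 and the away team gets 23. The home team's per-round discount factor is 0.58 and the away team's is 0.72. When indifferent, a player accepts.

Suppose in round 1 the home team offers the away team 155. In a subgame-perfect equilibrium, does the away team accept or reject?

Reject

Round 3 (the home team proposes): the away team gets 23 if talks fail, so the home team offers 23 and keeps 477.
Round 2 (the away team proposes): the home team can get 477 next round, worth 0.58 × 477 = 276.66 now, so the away team offers 276.66, keeping 223.34.
So by rejecting in round 1, the away team gets 223.34 next round, worth 0.72 × 223.34 = 160.8048 now.
Offer 155 < 160.8048, so the away team rejects.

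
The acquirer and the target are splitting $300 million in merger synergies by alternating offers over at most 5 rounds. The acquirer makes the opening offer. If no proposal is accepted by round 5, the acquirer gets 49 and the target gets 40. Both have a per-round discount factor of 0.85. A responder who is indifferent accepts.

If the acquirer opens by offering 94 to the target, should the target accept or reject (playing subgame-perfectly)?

Round 5 (the acquirer proposes): the target gets 40 if talks fail, so the acquirer offers 40 and keeps 260.
Round 4 (the target proposes): the acquirer can get 260 next round, worth 0.85 × 260 = 221 now; the target offers that and keeps 79.
Round 3 (the acquirer proposes): the target can get 79 next round, worth 0.85 × 79 = 67.15 now. The acquirer offers 67.15 and keeps 300 − 67.15 = 232.85.
Round 2 (the target proposes): the acquirer can get 232.85 next round, worth 0.85 × 232.85 = 197.9225 now. The target offers 197.9225 and keeps 300 − 197.9225 = 102.0775.
So by rejecting in round 1, the target gets 102.0775 next round, worth 0.85 × 102.0775 = 86.765875 now.
Offer 94 ≥ 86.765875, so the target accepts.

Accept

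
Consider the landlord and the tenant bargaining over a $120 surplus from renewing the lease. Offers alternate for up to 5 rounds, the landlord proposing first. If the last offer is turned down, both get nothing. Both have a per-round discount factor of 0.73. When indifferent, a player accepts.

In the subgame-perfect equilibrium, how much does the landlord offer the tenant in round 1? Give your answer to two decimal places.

Solve by backward induction from round 5.
Round 5 (the landlord proposes): rejection yields 0 for the tenant; the landlord offers 0 and keeps 120.
Round 4 (the tenant proposes): the landlord can get 120 next round, worth 0.73 × 120 = 87.6 now, so the tenant offers 87.6, keeping 32.4.
Round 3 (the landlord proposes): the tenant can get 32.4 next round, worth 0.73 × 32.4 = 23.652 now. The landlord offers 23.652 and keeps 120 − 23.652 = 96.348.
Round 2 (the tenant proposes): the landlord can get 96.348 next round, worth 0.73 × 96.348 = 70.33404 now, so the tenant offers 70.33404, keeping 49.66596.
Round 1 (the landlord proposes): the tenant can get 49.66596 next round, worth 0.73 × 49.66596 = 36.2561508 now. The landlord offers 36.2561508 and keeps 120 − 36.2561508 = 83.7438492.

36.26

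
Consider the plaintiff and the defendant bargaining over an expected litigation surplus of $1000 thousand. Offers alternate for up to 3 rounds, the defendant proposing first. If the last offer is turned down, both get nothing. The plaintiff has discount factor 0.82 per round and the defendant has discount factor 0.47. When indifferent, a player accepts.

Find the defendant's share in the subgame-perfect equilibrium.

By backward induction:
Round 3 (the defendant proposes): the plaintiff will accept anything ≥ 0, so the defendant offers 0 and keeps 1000.
Round 2 (the plaintiff proposes): the defendant can get 1000 next round, worth 0.47 × 1000 = 470 now, so the plaintiff offers 470, keeping 530.
Round 1 (the defendant proposes): the plaintiff can get 530 next round, worth 0.82 × 530 = 434.6 now. The defendant offers 434.6 and keeps 1000 − 434.6 = 565.4.

565.4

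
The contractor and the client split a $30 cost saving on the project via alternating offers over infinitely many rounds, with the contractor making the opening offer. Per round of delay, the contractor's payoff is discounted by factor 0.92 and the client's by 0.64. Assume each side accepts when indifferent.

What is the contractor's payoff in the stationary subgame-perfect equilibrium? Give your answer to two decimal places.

When the contractor proposes, the client accepts any offer worth at least 0.64 times what the client would get by proposing next round; and vice versa.
This gives x = 30 − 0.64y and y = 30 − 0.92x, where x and y are each side's share when it proposes.
Hence (1 − 0.64·0.92)x = 30(1 − 0.64), i.e. 0.4112·x = 10.8.
x ≈ 26.2646; the client's share is 30 − x ≈ 3.7354.

26.26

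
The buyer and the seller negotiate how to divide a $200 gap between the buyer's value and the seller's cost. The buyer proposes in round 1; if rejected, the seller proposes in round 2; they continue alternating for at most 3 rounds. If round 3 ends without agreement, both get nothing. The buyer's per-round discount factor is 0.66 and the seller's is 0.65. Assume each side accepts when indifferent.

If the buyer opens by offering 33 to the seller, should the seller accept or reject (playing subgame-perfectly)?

Reject

Work out the seller's continuation value if the offer is rejected.
Round 3 (the buyer proposes): rejection yields 0 for the seller; the buyer offers 0 and keeps 200.
Round 2 (the seller proposes): the buyer can get 200 next round, worth 0.66 × 200 = 132 now. The seller offers 132 and keeps 200 − 132 = 68.
So by rejecting in round 1, the seller gets 68 next round, worth 0.65 × 68 = 44.2 now.
Offer 33 < 44.2, so the seller rejects.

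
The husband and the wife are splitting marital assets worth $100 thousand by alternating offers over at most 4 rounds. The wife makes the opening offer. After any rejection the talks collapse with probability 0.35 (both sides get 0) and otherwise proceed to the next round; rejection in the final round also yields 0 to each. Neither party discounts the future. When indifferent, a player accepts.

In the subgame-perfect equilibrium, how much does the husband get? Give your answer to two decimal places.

50.21

Round 4 (the husband proposes): rejection yields 0 for the wife; the husband offers 0 and keeps 100.
Round 3 (the wife proposes): rejecting gives the husband an expected 0.65 × 100 = 65. The wife offers 65 and keeps 100 − 65 = 35.
Round 2 (the husband proposes): rejecting gives the wife an expected 0.65 × 35 = 22.75, so the husband offers 22.75, keeping 77.25.
Round 1 (the wife proposes): rejecting gives the husband an expected 0.65 × 77.25 = 50.2125. The wife offers 50.2125 and keeps 100 − 50.2125 = 49.7875.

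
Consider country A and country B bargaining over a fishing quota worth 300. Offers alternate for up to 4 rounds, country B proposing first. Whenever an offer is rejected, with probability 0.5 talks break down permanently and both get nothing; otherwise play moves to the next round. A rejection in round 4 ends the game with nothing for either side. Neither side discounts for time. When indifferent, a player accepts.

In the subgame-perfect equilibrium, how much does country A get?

Round 4 (country A proposes): country B will accept anything ≥ 0, so country A offers 0 and keeps 300.
Round 3 (country B proposes): rejecting gives country A an expected 0.5 × 300 = 150. Country B offers 150 and keeps 300 − 150 = 150.
Round 2 (country A proposes): rejecting gives country B an expected 0.5 × 150 = 75; country A offers that and keeps 225.
Round 1 (country B proposes): rejecting gives country A an expected 0.5 × 225 = 112.5; country B offers that and keeps 187.5.

112.5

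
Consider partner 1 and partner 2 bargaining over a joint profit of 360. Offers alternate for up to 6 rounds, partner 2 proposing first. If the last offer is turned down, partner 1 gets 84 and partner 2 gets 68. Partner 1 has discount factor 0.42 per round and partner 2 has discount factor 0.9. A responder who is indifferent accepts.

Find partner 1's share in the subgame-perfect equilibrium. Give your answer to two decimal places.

38.36

Work backward from the last round.
Round 6 (partner 1 proposes): partner 2 gets 68 if talks fail, so partner 1 offers 68 and keeps 292.
Round 5 (partner 2 proposes): partner 1 can get 292 next round, worth 0.42 × 292 = 122.64 now, so partner 2 offers 122.64, keeping 237.36.
Round 4 (partner 1 proposes): partner 2 can get 237.36 next round, worth 0.9 × 237.36 = 213.624 now; partner 1 offers that and keeps 146.376.
Round 3 (partner 2 proposes): partner 1 can get 146.376 next round, worth 0.42 × 146.376 = 61.47792 now; partner 2 offers that and keeps 298.52208.
Round 2 (partner 1 proposes): partner 2 can get 298.52208 next round, worth 0.9 × 298.52208 = 268.669872 now; partner 1 offers that and keeps 91.330128.
Round 1 (partner 2 proposes): partner 1 can get 91.330128 next round, worth 0.42 × 91.330128 = 38.35865376 now. Partner 2 offers 38.35865376 and keeps 360 − 38.35865376 = 321.64134624.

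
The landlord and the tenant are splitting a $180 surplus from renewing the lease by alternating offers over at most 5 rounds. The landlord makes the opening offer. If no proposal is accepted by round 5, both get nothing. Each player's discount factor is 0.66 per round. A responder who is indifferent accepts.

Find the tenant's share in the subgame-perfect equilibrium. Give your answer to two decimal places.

57.99

Round 5 (the landlord proposes): rejection yields 0 for the tenant; the landlord offers 0 and keeps 180.
Round 4 (the tenant proposes): the landlord can get 180 next round, worth 0.66 × 180 = 118.8 now; the tenant offers that and keeps 61.2.
Round 3 (the landlord proposes): the tenant can get 61.2 next round, worth 0.66 × 61.2 = 40.392 now. The landlord offers 40.392 and keeps 180 − 40.392 = 139.608.
Round 2 (the tenant proposes): the landlord can get 139.608 next round, worth 0.66 × 139.608 = 92.14128 now. The tenant offers 92.14128 and keeps 180 − 92.14128 = 87.85872.
Round 1 (the landlord proposes): the tenant can get 87.85872 next round, worth 0.66 × 87.85872 = 57.9867552 now. The landlord offers 57.9867552 and keeps 180 − 57.9867552 = 122.0132448.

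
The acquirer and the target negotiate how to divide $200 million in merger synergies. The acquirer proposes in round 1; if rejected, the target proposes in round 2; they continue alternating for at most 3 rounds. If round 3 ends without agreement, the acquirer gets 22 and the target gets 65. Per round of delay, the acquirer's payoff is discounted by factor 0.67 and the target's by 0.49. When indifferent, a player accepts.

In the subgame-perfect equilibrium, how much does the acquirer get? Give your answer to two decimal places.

146.32

Round 3 (the acquirer proposes): the target gets 65 if talks fail, so the acquirer offers 65 and keeps 135.
Round 2 (the target proposes): the acquirer can get 135 next round, worth 0.67 × 135 = 90.45 now; the target offers that and keeps 109.55.
Round 1 (the acquirer proposes): the target can get 109.55 next round, worth 0.49 × 109.55 = 53.6795 now, so the acquirer offers 53.6795, keeping 146.3205.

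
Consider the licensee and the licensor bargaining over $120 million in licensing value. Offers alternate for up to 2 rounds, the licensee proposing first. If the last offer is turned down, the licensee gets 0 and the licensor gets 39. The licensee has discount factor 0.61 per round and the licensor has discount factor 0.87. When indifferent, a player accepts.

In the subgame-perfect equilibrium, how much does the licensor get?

104.4

Round 2 (the licensor proposes): rejection yields 0 for the licensee; the licensor offers 0 and keeps 120.
Round 1 (the licensee proposes): the licensor can get 120 next round, worth 0.87 × 120 = 104.4 now; the licensee offers that and keeps 15.6.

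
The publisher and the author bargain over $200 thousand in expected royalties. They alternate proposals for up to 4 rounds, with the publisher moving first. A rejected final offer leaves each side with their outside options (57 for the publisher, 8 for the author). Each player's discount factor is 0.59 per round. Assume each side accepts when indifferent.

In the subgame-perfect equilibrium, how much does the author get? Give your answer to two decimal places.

77.75

Round 4 (the author proposes): the publisher gets 57 if talks fail, so the author offers 57 and keeps 143.
Round 3 (the publisher proposes): the author can get 143 next round, worth 0.59 × 143 = 84.37 now; the publisher offers that and keeps 115.63.
Round 2 (the author proposes): the publisher can get 115.63 next round, worth 0.59 × 115.63 = 68.2217 now, so the author offers 68.2217, keeping 131.7783.
Round 1 (the publisher proposes): the author can get 131.7783 next round, worth 0.59 × 131.7783 = 77.749197 now, so the publisher offers 77.749197, keeping 122.250803.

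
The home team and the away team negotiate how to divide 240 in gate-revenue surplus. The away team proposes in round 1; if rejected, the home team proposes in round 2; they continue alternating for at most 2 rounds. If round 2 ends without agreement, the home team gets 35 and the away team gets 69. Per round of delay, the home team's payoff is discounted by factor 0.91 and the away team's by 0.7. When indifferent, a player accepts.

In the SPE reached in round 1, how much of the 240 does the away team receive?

Solve by backward induction from round 2.
Round 2 (the home team proposes): the away team gets 69 if talks fail, so the home team offers 69 and keeps 171.
Round 1 (the away team proposes): the home team can get 171 next round, worth 0.91 × 171 = 155.61 now, so the away team offers 155.61, keeping 84.39.

84.39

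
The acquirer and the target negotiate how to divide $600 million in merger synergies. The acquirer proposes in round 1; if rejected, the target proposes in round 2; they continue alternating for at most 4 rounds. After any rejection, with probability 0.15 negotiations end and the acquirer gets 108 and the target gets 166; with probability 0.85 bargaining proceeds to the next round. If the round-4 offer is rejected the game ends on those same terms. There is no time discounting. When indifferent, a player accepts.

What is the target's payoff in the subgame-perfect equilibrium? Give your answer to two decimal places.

Round 4 (the target proposes): the acquirer gets 108 if talks fail, so the target offers 108 and keeps 492.
Round 3 (the acquirer proposes): rejecting gives the target an expected 0.85 × 492 + 0.15 × 166 = 443.1, so the acquirer offers 443.1, keeping 156.9.
Round 2 (the target proposes): rejecting gives the acquirer an expected 0.85 × 156.9 + 0.15 × 108 = 149.565, so the target offers 149.565, keeping 450.435.
Round 1 (the acquirer proposes): rejecting gives the target an expected 0.85 × 450.435 + 0.15 × 166 = 407.76975, so the acquirer offers 407.76975, keeping 192.23025.

407.77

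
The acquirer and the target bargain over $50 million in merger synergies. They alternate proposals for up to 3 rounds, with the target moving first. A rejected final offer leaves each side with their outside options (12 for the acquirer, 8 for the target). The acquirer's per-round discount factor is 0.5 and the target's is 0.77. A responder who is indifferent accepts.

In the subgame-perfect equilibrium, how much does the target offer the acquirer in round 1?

10.37

Round 3 (the target proposes): the acquirer gets 12 if talks fail, so the target offers 12 and keeps 38.
Round 2 (the acquirer proposes): the target can get 38 next round, worth 0.77 × 38 = 29.26 now, so the acquirer offers 29.26, keeping 20.74.
Round 1 (the target proposes): the acquirer can get 20.74 next round, worth 0.5 × 20.74 = 10.37 now; the target offers that and keeps 39.63.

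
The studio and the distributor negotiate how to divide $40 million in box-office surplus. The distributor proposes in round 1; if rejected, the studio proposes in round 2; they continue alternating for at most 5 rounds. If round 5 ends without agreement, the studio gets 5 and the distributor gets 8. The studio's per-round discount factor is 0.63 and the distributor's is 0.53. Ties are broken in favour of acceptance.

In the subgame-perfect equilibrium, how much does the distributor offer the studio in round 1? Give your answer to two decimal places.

16.36

Round 5 (the distributor proposes): the studio gets 5 if talks fail, so the distributor offers 5 and keeps 35.
Round 4 (the studio proposes): the distributor can get 35 next round, worth 0.53 × 35 = 18.55 now, so the studio offers 18.55, keeping 21.45.
Round 3 (the distributor proposes): the studio can get 21.45 next round, worth 0.63 × 21.45 = 13.5135 now, so the distributor offers 13.5135, keeping 26.4865.
Round 2 (the studio proposes): the distributor can get 26.4865 next round, worth 0.53 × 26.4865 = 14.037845 now, so the studio offers 14.037845, keeping 25.962155.
Round 1 (the distributor proposes): the studio can get 25.962155 next round, worth 0.63 × 25.962155 = 16.35615765 now. The distributor offers 16.35615765 and keeps 40 − 16.35615765 = 23.64384235.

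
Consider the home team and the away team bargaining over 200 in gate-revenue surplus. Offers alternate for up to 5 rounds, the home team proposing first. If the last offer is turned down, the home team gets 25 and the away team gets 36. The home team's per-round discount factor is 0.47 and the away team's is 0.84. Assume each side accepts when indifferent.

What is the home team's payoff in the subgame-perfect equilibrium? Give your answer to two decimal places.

70.20

Round 5 (the home team proposes): the away team gets 36 if talks fail, so the home team offers 36 and keeps 164.
Round 4 (the away team proposes): the home team can get 164 next round, worth 0.47 × 164 = 77.08 now. The away team offers 77.08 and keeps 200 − 77.08 = 122.92.
Round 3 (the home team proposes): the away team can get 122.92 next round, worth 0.84 × 122.92 = 103.2528 now, so the home team offers 103.2528, keeping 96.7472.
Round 2 (the away team proposes): the home team can get 96.7472 next round, worth 0.47 × 96.7472 = 45.471184 now. The away team offers 45.471184 and keeps 200 − 45.471184 = 154.528816.
Round 1 (the home team proposes): the away team can get 154.528816 next round, worth 0.84 × 154.528816 = 129.80420544 now; the home team offers that and keeps 70.19579456.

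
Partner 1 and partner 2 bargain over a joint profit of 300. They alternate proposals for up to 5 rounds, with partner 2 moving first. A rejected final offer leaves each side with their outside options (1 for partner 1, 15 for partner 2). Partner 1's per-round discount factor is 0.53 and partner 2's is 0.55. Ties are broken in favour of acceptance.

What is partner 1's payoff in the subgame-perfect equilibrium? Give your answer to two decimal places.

92.49

Round 5 (partner 2 proposes): partner 1 gets 1 if talks fail, so partner 2 offers 1 and keeps 299.
Round 4 (partner 1 proposes): partner 2 can get 299 next round, worth 0.55 × 299 = 164.45 now, so partner 1 offers 164.45, keeping 135.55.
Round 3 (partner 2 proposes): partner 1 can get 135.55 next round, worth 0.53 × 135.55 = 71.8415 now, so partner 2 offers 71.8415, keeping 228.1585.
Round 2 (partner 1 proposes): partner 2 can get 228.1585 next round, worth 0.55 × 228.1585 = 125.487175 now, so partner 1 offers 125.487175, keeping 174.512825.
Round 1 (partner 2 proposes): partner 1 can get 174.512825 next round, worth 0.53 × 174.512825 = 92.49179725 now. Partner 2 offers 92.49179725 and keeps 300 − 92.49179725 = 207.50820275.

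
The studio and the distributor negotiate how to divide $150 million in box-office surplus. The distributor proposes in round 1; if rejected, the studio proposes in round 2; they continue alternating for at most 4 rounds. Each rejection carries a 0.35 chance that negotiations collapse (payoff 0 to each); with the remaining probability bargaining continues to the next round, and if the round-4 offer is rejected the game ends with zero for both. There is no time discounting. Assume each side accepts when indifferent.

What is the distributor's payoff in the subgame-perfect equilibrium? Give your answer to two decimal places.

Round 4 (the studio proposes): the distributor will accept anything ≥ 0, so the studio offers 0 and keeps 150.
Round 3 (the distributor proposes): rejecting gives the studio an expected 0.65 × 150 = 97.5; the distributor offers that and keeps 52.5.
Round 2 (the studio proposes): rejecting gives the distributor an expected 0.65 × 52.5 = 34.125. The studio offers 34.125 and keeps 150 − 34.125 = 115.875.
Round 1 (the distributor proposes): rejecting gives the studio an expected 0.65 × 115.875 = 75.31875. The distributor offers 75.31875 and keeps 150 − 75.31875 = 74.68125.

74.68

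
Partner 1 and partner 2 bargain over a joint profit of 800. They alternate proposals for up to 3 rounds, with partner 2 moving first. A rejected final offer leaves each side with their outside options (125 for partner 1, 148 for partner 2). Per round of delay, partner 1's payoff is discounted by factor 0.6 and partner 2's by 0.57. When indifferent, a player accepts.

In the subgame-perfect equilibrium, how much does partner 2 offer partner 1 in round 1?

249.15

By backward induction:
Round 3 (partner 2 proposes): partner 1 gets 125 if talks fail, so partner 2 offers 125 and keeps 675.
Round 2 (partner 1 proposes): partner 2 can get 675 next round, worth 0.57 × 675 = 384.75 now, so partner 1 offers 384.75, keeping 415.25.
Round 1 (partner 2 proposes): partner 1 can get 415.25 next round, worth 0.6 × 415.25 = 249.15 now. Partner 2 offers 249.15 and keeps 800 − 249.15 = 550.85.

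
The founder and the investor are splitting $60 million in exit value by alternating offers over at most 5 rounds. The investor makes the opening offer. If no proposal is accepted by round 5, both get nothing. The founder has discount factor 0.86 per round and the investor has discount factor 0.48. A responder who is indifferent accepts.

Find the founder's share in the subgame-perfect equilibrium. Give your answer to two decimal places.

37.91

Work backward from the last round.
Round 5 (the investor proposes): rejection yields 0 for the founder; the investor offers 0 and keeps 60.
Round 4 (the founder proposes): the investor can get 60 next round, worth 0.48 × 60 = 28.8 now. The founder offers 28.8 and keeps 60 − 28.8 = 31.2.
Round 3 (the investor proposes): the founder can get 31.2 next round, worth 0.86 × 31.2 = 26.832 now; the investor offers that and keeps 33.168.
Round 2 (the founder proposes): the investor can get 33.168 next round, worth 0.48 × 33.168 = 15.92064 now; the founder offers that and keeps 44.07936.
Round 1 (the investor proposes): the founder can get 44.07936 next round, worth 0.86 × 44.07936 = 37.9082496 now. The investor offers 37.9082496 and keeps 60 − 37.9082496 = 22.0917504.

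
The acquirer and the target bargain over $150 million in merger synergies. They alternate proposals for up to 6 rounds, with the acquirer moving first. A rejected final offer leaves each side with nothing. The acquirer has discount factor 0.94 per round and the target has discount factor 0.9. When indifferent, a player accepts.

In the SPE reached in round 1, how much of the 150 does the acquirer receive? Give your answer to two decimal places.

38.43

Round 6 (the target proposes): rejection yields 0 for the acquirer; the target offers 0 and keeps 150.
Round 5 (the acquirer proposes): the target can get 150 next round, worth 0.9 × 150 = 135 now, so the acquirer offers 135, keeping 15.
Round 4 (the target proposes): the acquirer can get 15 next round, worth 0.94 × 15 = 14.1 now; the target offers that and keeps 135.9.
Round 3 (the acquirer proposes): the target can get 135.9 next round, worth 0.9 × 135.9 = 122.31 now; the acquirer offers that and keeps 27.69.
Round 2 (the target proposes): the acquirer can get 27.69 next round, worth 0.94 × 27.69 = 26.0286 now; the target offers that and keeps 123.9714.
Round 1 (the acquirer proposes): the target can get 123.9714 next round, worth 0.9 × 123.9714 = 111.57426 now; the acquirer offers that and keeps 38.42574.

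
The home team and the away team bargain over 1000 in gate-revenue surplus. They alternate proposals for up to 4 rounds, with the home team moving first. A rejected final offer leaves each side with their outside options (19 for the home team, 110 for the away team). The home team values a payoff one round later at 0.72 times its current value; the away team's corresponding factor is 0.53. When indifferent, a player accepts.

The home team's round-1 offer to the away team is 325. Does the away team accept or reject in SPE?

Work out the away team's continuation value if the offer is rejected.
Round 4 (the away team proposes): the home team gets 19 if talks fail, so the away team offers 19 and keeps 981.
Round 3 (the home team proposes): the away team can get 981 next round, worth 0.53 × 981 = 519.93 now. The home team offers 519.93 and keeps 1000 − 519.93 = 480.07.
Round 2 (the away team proposes): the home team can get 480.07 next round, worth 0.72 × 480.07 = 345.6504 now; the away team offers that and keeps 654.3496.
So by rejecting in round 1, the away team gets 654.3496 next round, worth 0.53 × 654.3496 = 346.805288 now.
Offer 325 < 346.805288, so the away team rejects.

Reject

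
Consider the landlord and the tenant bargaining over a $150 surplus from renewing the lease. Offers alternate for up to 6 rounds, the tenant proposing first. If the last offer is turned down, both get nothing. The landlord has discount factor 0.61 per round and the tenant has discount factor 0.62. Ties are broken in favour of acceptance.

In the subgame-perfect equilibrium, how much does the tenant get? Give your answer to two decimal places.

Work backward from the last round.
Round 6 (the landlord proposes): rejection yields 0 for the tenant; the landlord offers 0 and keeps 150.
Round 5 (the tenant proposes): the landlord can get 150 next round, worth 0.61 × 150 = 91.5 now; the tenant offers that and keeps 58.5.
Round 4 (the landlord proposes): the tenant can get 58.5 next round, worth 0.62 × 58.5 = 36.27 now; the landlord offers that and keeps 113.73.
Round 3 (the tenant proposes): the landlord can get 113.73 next round, worth 0.61 × 113.73 = 69.3753 now, so the tenant offers 69.3753, keeping 80.6247.
Round 2 (the landlord proposes): the tenant can get 80.6247 next round, worth 0.62 × 80.6247 = 49.987314 now. The landlord offers 49.987314 and keeps 150 − 49.987314 = 100.012686.
Round 1 (the tenant proposes): the landlord can get 100.012686 next round, worth 0.61 × 100.012686 = 61.00773846 now, so the tenant offers 61.00773846, keeping 88.99226154.

88.99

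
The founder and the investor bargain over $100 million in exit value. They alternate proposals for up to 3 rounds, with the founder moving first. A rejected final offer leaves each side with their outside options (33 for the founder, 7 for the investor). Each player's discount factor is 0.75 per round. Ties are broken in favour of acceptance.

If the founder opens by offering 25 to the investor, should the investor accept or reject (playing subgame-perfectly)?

Accept

Work out the investor's continuation value if the offer is rejected.
Round 3 (the founder proposes): the investor gets 7 if talks fail, so the founder offers 7 and keeps 93.
Round 2 (the investor proposes): the founder can get 93 next round, worth 0.75 × 93 = 69.75 now. The investor offers 69.75 and keeps 100 − 69.75 = 30.25.
So by rejecting in round 1, the investor gets 30.25 next round, worth 0.75 × 30.25 = 22.6875 now.
Offer 25 ≥ 22.6875, so the investor accepts.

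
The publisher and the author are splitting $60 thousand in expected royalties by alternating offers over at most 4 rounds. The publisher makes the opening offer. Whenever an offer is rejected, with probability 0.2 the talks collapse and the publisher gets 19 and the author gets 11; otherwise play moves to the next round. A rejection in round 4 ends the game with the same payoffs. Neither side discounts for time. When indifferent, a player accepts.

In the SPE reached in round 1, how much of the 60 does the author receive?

31.16

Round 4 (the author proposes): the publisher gets 19 if talks fail, so the author offers 19 and keeps 41.
Round 3 (the publisher proposes): rejecting gives the author an expected 0.8 × 41 + 0.2 × 11 = 35, so the publisher offers 35, keeping 25.
Round 2 (the author proposes): rejecting gives the publisher an expected 0.8 × 25 + 0.2 × 19 = 23.8, so the author offers 23.8, keeping 36.2.
Round 1 (the publisher proposes): rejecting gives the author an expected 0.8 × 36.2 + 0.2 × 11 = 31.16. The publisher offers 31.16 and keeps 60 − 31.16 = 28.84.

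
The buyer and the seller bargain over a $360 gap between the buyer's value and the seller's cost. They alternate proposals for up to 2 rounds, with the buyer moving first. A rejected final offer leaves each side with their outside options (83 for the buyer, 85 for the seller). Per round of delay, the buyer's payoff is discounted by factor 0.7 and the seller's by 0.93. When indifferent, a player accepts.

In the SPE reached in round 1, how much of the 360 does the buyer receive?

102.39

Round 2 (the seller proposes): the buyer gets 83 if talks fail, so the seller offers 83 and keeps 277.
Round 1 (the buyer proposes): the seller can get 277 next round, worth 0.93 × 277 = 257.61 now. The buyer offers 257.61 and keeps 360 − 257.61 = 102.39.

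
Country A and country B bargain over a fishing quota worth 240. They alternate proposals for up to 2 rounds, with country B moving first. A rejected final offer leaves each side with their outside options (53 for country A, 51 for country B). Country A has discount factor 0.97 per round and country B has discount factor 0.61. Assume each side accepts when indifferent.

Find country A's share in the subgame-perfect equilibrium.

Round 2 (country A proposes): country B gets 51 if talks fail, so country A offers 51 and keeps 189.
Round 1 (country B proposes): country A can get 189 next round, worth 0.97 × 189 = 183.33 now, so country B offers 183.33, keeping 56.67.

183.33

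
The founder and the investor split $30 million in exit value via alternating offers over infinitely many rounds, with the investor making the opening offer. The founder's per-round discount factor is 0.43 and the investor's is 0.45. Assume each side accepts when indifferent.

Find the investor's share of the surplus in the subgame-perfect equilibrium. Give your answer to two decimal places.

21.20

Let x be the investor's share when the investor proposes and y be the founder's share when the founder proposes.
The founder accepts iff offered ≥ 0.43·y, so x = 30 − 0.43y. Symmetrically y = 30 − 0.45x.
Substituting: x = 30 − 0.43(30 − 0.45x), giving x(1 − 0.45·0.43) = 30(1 − 0.43).
So x = 30 × 0.57 / 0.8065 ≈ 21.2027, and the founder receives 30 − x ≈ 8.7973.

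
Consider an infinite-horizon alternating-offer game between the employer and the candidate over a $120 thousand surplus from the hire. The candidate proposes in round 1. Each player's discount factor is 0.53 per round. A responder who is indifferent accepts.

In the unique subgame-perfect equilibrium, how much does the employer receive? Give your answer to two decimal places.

In a stationary SPE each proposer offers the other exactly their discounted continuation value.
If the candidate keeps x when proposing and the employer keeps y when proposing, then x = 120 − 0.53y and y = 120 − 0.53x.
Solving: x = 120(1 − 0.53) / (1 − 0.53·0.53) = 56.4 / 0.7191 ≈ 78.4314.
The employer gets 120 − 78.4314 ≈ 41.5686.

41.57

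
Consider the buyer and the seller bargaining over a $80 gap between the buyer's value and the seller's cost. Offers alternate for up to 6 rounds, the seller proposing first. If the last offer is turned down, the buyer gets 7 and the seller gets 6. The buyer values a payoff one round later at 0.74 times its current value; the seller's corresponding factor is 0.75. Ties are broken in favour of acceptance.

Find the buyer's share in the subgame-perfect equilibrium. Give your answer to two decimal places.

39.88

Round 6 (the buyer proposes): the seller gets 6 if talks fail, so the buyer offers 6 and keeps 74.
Round 5 (the seller proposes): the buyer can get 74 next round, worth 0.74 × 74 = 54.76 now, so the seller offers 54.76, keeping 25.24.
Round 4 (the buyer proposes): the seller can get 25.24 next round, worth 0.75 × 25.24 = 18.93 now. The buyer offers 18.93 and keeps 80 − 18.93 = 61.07.
Round 3 (the seller proposes): the buyer can get 61.07 next round, worth 0.74 × 61.07 = 45.1918 now. The seller offers 45.1918 and keeps 80 − 45.1918 = 34.8082.
Round 2 (the buyer proposes): the seller can get 34.8082 next round, worth 0.75 × 34.8082 = 26.10615 now, so the buyer offers 26.10615, keeping 53.89385.
Round 1 (the seller proposes): the buyer can get 53.89385 next round, worth 0.74 × 53.89385 = 39.881449 now, so the seller offers 39.881449, keeping 40.118551.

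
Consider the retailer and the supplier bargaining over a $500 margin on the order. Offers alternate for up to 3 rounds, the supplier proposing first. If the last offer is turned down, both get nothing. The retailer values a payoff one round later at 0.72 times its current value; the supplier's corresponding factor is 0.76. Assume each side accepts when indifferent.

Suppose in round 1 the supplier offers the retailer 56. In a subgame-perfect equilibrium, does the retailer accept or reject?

Round 3 (the supplier proposes): rejection yields 0 for the retailer; the supplier offers 0 and keeps 500.
Round 2 (the retailer proposes): the supplier can get 500 next round, worth 0.76 × 500 = 380 now; the retailer offers that and keeps 120.
So by rejecting in round 1, the retailer gets 120 next round, worth 0.72 × 120 = 86.4 now.
Offer 56 < 86.4, so the retailer rejects.

Reject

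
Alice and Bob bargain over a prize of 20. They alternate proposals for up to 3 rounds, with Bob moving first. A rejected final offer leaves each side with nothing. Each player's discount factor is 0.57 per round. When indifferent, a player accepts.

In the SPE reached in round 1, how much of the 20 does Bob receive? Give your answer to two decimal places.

15.10

Round 3 (Bob proposes): rejection yields 0 for Alice; Bob offers 0 and keeps 20.
Round 2 (Alice proposes): Bob can get 20 next round, worth 0.57 × 20 = 11.4 now; Alice offers that and keeps 8.6.
Round 1 (Bob proposes): Alice can get 8.6 next round, worth 0.57 × 8.6 = 4.902 now; Bob offers that and keeps 15.098.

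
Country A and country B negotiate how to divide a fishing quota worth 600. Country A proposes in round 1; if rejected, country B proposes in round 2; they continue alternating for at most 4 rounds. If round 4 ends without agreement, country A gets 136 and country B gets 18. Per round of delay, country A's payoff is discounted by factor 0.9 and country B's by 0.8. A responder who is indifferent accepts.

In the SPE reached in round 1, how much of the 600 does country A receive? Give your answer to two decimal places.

284.74

Round 4 (country B proposes): country A gets 136 if talks fail, so country B offers 136 and keeps 464.
Round 3 (country A proposes): country B can get 464 next round, worth 0.8 × 464 = 371.2 now, so country A offers 371.2, keeping 228.8.
Round 2 (country B proposes): country A can get 228.8 next round, worth 0.9 × 228.8 = 205.92 now. Country B offers 205.92 and keeps 600 − 205.92 = 394.08.
Round 1 (country A proposes): country B can get 394.08 next round, worth 0.8 × 394.08 = 315.264 now. Country A offers 315.264 and keeps 600 − 315.264 = 284.736.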